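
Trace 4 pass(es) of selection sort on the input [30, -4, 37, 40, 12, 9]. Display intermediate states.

Pass 1: Select minimum -4 at index 1, swap -> [-4, 30, 37, 40, 12, 9]
Pass 2: Select minimum 9 at index 5, swap -> [-4, 9, 37, 40, 12, 30]
Pass 3: Select minimum 12 at index 4, swap -> [-4, 9, 12, 40, 37, 30]
Pass 4: Select minimum 30 at index 5, swap -> [-4, 9, 12, 30, 37, 40]


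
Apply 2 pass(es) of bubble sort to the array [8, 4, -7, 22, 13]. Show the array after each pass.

After pass 1: [4, -7, 8, 13, 22] (3 swaps)
After pass 2: [-7, 4, 8, 13, 22] (1 swaps)
Total swaps: 4


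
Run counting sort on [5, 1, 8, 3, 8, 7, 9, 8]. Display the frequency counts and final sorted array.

Count array: [0, 1, 0, 1, 0, 1, 0, 1, 3, 1]
(count[i] = number of elements equal to i)
Cumulative count: [0, 1, 1, 2, 2, 3, 3, 4, 7, 8]
Sorted: [1, 3, 5, 7, 8, 8, 8, 9]


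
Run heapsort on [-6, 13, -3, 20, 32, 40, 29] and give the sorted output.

Build heap: [40, 32, 29, 20, 13, -3, -6]
Extract 40: [32, 20, 29, -6, 13, -3, 40]
Extract 32: [29, 20, -3, -6, 13, 32, 40]
Extract 29: [20, 13, -3, -6, 29, 32, 40]
Extract 20: [13, -6, -3, 20, 29, 32, 40]
Extract 13: [-3, -6, 13, 20, 29, 32, 40]
Extract -3: [-6, -3, 13, 20, 29, 32, 40]


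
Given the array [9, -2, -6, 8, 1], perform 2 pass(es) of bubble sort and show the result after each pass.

After pass 1: [-2, -6, 8, 1, 9] (4 swaps)
After pass 2: [-6, -2, 1, 8, 9] (2 swaps)
Total swaps: 6


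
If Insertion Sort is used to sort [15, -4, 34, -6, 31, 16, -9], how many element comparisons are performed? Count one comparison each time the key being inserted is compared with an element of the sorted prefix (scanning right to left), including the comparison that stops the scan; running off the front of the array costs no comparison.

Insert -4: 15 > -4 (shift), reached front = 1 comparison(s) -> [-4, 15, 34, -6, 31, 16, -9]
Insert 34: 15 <= 34 (stop) = 1 comparison(s) -> [-4, 15, 34, -6, 31, 16, -9]
Insert -6: 34 > -6 (shift), 15 > -6 (shift), -4 > -6 (shift), reached front = 3 comparison(s) -> [-6, -4, 15, 34, 31, 16, -9]
Insert 31: 34 > 31 (shift), 15 <= 31 (stop) = 2 comparison(s) -> [-6, -4, 15, 31, 34, 16, -9]
Insert 16: 34 > 16 (shift), 31 > 16 (shift), 15 <= 16 (stop) = 3 comparison(s) -> [-6, -4, 15, 16, 31, 34, -9]
Insert -9: 34 > -9 (shift), 31 > -9 (shift), 16 > -9 (shift), 15 > -9 (shift), -4 > -9 (shift), -6 > -9 (shift), reached front = 6 comparison(s) -> [-9, -6, -4, 15, 16, 31, 34]
Total comparisons: 1 + 1 + 3 + 2 + 3 + 6 = 16


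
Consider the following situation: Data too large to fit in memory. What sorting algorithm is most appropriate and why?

Best choice: External merge sort
Reason: Minimizes disk I/O by sequential reads/writes


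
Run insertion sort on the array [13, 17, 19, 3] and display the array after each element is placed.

First element 13 is already 'sorted'
Insert 17: shifted 0 elements -> [13, 17, 19, 3]
Insert 19: shifted 0 elements -> [13, 17, 19, 3]
Insert 3: shifted 3 elements -> [3, 13, 17, 19]


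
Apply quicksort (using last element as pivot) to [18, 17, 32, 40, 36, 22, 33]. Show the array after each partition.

Partition 1: pivot=33 at index 4 -> [18, 17, 32, 22, 33, 40, 36]
Partition 2: pivot=22 at index 2 -> [18, 17, 22, 32, 33, 40, 36]
Partition 3: pivot=17 at index 0 -> [17, 18, 22, 32, 33, 40, 36]
Partition 4: pivot=36 at index 5 -> [17, 18, 22, 32, 33, 36, 40]


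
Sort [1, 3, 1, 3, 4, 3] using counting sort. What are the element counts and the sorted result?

Count array: [0, 2, 0, 3, 1]
(count[i] = number of elements equal to i)
Cumulative count: [0, 2, 2, 5, 6]
Sorted: [1, 1, 3, 3, 3, 4]


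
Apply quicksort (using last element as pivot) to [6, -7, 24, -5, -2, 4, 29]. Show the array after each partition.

Partition 1: pivot=29 at index 6 -> [6, -7, 24, -5, -2, 4, 29]
Partition 2: pivot=4 at index 3 -> [-7, -5, -2, 4, 24, 6, 29]
Partition 3: pivot=-2 at index 2 -> [-7, -5, -2, 4, 24, 6, 29]
Partition 4: pivot=-5 at index 1 -> [-7, -5, -2, 4, 24, 6, 29]
Partition 5: pivot=6 at index 4 -> [-7, -5, -2, 4, 6, 24, 29]


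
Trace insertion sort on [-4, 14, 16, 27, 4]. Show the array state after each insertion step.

First element -4 is already 'sorted'
Insert 14: shifted 0 elements -> [-4, 14, 16, 27, 4]
Insert 16: shifted 0 elements -> [-4, 14, 16, 27, 4]
Insert 27: shifted 0 elements -> [-4, 14, 16, 27, 4]
Insert 4: shifted 3 elements -> [-4, 4, 14, 16, 27]


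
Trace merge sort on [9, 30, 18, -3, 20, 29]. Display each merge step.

Divide and conquer:
  Merge [30] + [18] -> [18, 30]
  Merge [9] + [18, 30] -> [9, 18, 30]
  Merge [20] + [29] -> [20, 29]
  Merge [-3] + [20, 29] -> [-3, 20, 29]
  Merge [9, 18, 30] + [-3, 20, 29] -> [-3, 9, 18, 20, 29, 30]


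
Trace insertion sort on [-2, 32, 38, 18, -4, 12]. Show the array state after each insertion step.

First element -2 is already 'sorted'
Insert 32: shifted 0 elements -> [-2, 32, 38, 18, -4, 12]
Insert 38: shifted 0 elements -> [-2, 32, 38, 18, -4, 12]
Insert 18: shifted 2 elements -> [-2, 18, 32, 38, -4, 12]
Insert -4: shifted 4 elements -> [-4, -2, 18, 32, 38, 12]
Insert 12: shifted 3 elements -> [-4, -2, 12, 18, 32, 38]


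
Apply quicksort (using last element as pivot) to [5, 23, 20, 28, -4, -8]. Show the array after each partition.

Partition 1: pivot=-8 at index 0 -> [-8, 23, 20, 28, -4, 5]
Partition 2: pivot=5 at index 2 -> [-8, -4, 5, 28, 23, 20]
Partition 3: pivot=20 at index 3 -> [-8, -4, 5, 20, 23, 28]
Partition 4: pivot=28 at index 5 -> [-8, -4, 5, 20, 23, 28]


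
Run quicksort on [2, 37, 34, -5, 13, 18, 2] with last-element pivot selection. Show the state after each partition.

Partition 1: pivot=2 at index 2 -> [2, -5, 2, 37, 13, 18, 34]
Partition 2: pivot=-5 at index 0 -> [-5, 2, 2, 37, 13, 18, 34]
Partition 3: pivot=34 at index 5 -> [-5, 2, 2, 13, 18, 34, 37]
Partition 4: pivot=18 at index 4 -> [-5, 2, 2, 13, 18, 34, 37]


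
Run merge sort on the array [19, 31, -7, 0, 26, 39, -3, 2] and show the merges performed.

Divide and conquer:
  Merge [19] + [31] -> [19, 31]
  Merge [-7] + [0] -> [-7, 0]
  Merge [19, 31] + [-7, 0] -> [-7, 0, 19, 31]
  Merge [26] + [39] -> [26, 39]
  Merge [-3] + [2] -> [-3, 2]
  Merge [26, 39] + [-3, 2] -> [-3, 2, 26, 39]
  Merge [-7, 0, 19, 31] + [-3, 2, 26, 39] -> [-7, -3, 0, 2, 19, 26, 31, 39]


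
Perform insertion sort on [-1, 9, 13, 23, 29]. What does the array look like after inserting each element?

First element -1 is already 'sorted'
Insert 9: shifted 0 elements -> [-1, 9, 13, 23, 29]
Insert 13: shifted 0 elements -> [-1, 9, 13, 23, 29]
Insert 23: shifted 0 elements -> [-1, 9, 13, 23, 29]
Insert 29: shifted 0 elements -> [-1, 9, 13, 23, 29]


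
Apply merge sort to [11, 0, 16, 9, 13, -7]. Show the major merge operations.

Divide and conquer:
  Merge [0] + [16] -> [0, 16]
  Merge [11] + [0, 16] -> [0, 11, 16]
  Merge [13] + [-7] -> [-7, 13]
  Merge [9] + [-7, 13] -> [-7, 9, 13]
  Merge [0, 11, 16] + [-7, 9, 13] -> [-7, 0, 9, 11, 13, 16]


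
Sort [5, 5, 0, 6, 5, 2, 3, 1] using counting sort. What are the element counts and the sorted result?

Count array: [1, 1, 1, 1, 0, 3, 1]
(count[i] = number of elements equal to i)
Cumulative count: [1, 2, 3, 4, 4, 7, 8]
Sorted: [0, 1, 2, 3, 5, 5, 5, 6]


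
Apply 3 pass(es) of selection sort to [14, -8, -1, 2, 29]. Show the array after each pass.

Pass 1: Select minimum -8 at index 1, swap -> [-8, 14, -1, 2, 29]
Pass 2: Select minimum -1 at index 2, swap -> [-8, -1, 14, 2, 29]
Pass 3: Select minimum 2 at index 3, swap -> [-8, -1, 2, 14, 29]


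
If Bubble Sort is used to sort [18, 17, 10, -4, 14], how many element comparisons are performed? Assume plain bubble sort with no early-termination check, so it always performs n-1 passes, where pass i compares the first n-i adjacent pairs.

Pass 1: compare adjacent pairs (0,1)..(3,4) = 4 comparison(s), 4 swap(s) -> [17, 10, -4, 14, 18]
Pass 2: compare adjacent pairs (0,1)..(2,3) = 3 comparison(s), 3 swap(s) -> [10, -4, 14, 17, 18]
Pass 3: compare adjacent pairs (0,1)..(1,2) = 2 comparison(s), 1 swap(s) -> [-4, 10, 14, 17, 18]
Pass 4: compare adjacent pairs (0,1)..(0,1) = 1 comparison(s), 0 swap(s) -> [-4, 10, 14, 17, 18]
Total comparisons: 4 + 3 + 2 + 1 = 10


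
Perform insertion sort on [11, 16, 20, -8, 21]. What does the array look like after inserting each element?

First element 11 is already 'sorted'
Insert 16: shifted 0 elements -> [11, 16, 20, -8, 21]
Insert 20: shifted 0 elements -> [11, 16, 20, -8, 21]
Insert -8: shifted 3 elements -> [-8, 11, 16, 20, 21]
Insert 21: shifted 0 elements -> [-8, 11, 16, 20, 21]


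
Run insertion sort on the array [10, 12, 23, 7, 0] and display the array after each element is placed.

First element 10 is already 'sorted'
Insert 12: shifted 0 elements -> [10, 12, 23, 7, 0]
Insert 23: shifted 0 elements -> [10, 12, 23, 7, 0]
Insert 7: shifted 3 elements -> [7, 10, 12, 23, 0]
Insert 0: shifted 4 elements -> [0, 7, 10, 12, 23]


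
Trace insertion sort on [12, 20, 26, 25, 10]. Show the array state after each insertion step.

First element 12 is already 'sorted'
Insert 20: shifted 0 elements -> [12, 20, 26, 25, 10]
Insert 26: shifted 0 elements -> [12, 20, 26, 25, 10]
Insert 25: shifted 1 elements -> [12, 20, 25, 26, 10]
Insert 10: shifted 4 elements -> [10, 12, 20, 25, 26]


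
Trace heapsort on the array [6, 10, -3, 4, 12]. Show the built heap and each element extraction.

Build heap: [12, 10, -3, 4, 6]
Extract 12: [10, 6, -3, 4, 12]
Extract 10: [6, 4, -3, 10, 12]
Extract 6: [4, -3, 6, 10, 12]
Extract 4: [-3, 4, 6, 10, 12]


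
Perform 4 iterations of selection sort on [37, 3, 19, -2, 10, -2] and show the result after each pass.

Pass 1: Select minimum -2 at index 3, swap -> [-2, 3, 19, 37, 10, -2]
Pass 2: Select minimum -2 at index 5, swap -> [-2, -2, 19, 37, 10, 3]
Pass 3: Select minimum 3 at index 5, swap -> [-2, -2, 3, 37, 10, 19]
Pass 4: Select minimum 10 at index 4, swap -> [-2, -2, 3, 10, 37, 19]


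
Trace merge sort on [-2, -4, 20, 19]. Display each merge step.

Divide and conquer:
  Merge [-2] + [-4] -> [-4, -2]
  Merge [20] + [19] -> [19, 20]
  Merge [-4, -2] + [19, 20] -> [-4, -2, 19, 20]


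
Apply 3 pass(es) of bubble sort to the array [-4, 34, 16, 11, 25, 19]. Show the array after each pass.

After pass 1: [-4, 16, 11, 25, 19, 34] (4 swaps)
After pass 2: [-4, 11, 16, 19, 25, 34] (2 swaps)
After pass 3: [-4, 11, 16, 19, 25, 34] (0 swaps)
Total swaps: 6


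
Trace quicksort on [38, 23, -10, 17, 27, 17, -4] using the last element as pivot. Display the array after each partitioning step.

Partition 1: pivot=-4 at index 1 -> [-10, -4, 38, 17, 27, 17, 23]
Partition 2: pivot=23 at index 4 -> [-10, -4, 17, 17, 23, 38, 27]
Partition 3: pivot=17 at index 3 -> [-10, -4, 17, 17, 23, 38, 27]
Partition 4: pivot=27 at index 5 -> [-10, -4, 17, 17, 23, 27, 38]


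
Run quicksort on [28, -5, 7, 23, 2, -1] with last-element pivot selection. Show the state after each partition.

Partition 1: pivot=-1 at index 1 -> [-5, -1, 7, 23, 2, 28]
Partition 2: pivot=28 at index 5 -> [-5, -1, 7, 23, 2, 28]
Partition 3: pivot=2 at index 2 -> [-5, -1, 2, 23, 7, 28]
Partition 4: pivot=7 at index 3 -> [-5, -1, 2, 7, 23, 28]


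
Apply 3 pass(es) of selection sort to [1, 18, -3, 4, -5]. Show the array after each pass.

Pass 1: Select minimum -5 at index 4, swap -> [-5, 18, -3, 4, 1]
Pass 2: Select minimum -3 at index 2, swap -> [-5, -3, 18, 4, 1]
Pass 3: Select minimum 1 at index 4, swap -> [-5, -3, 1, 4, 18]


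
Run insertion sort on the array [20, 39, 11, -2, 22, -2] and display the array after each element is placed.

First element 20 is already 'sorted'
Insert 39: shifted 0 elements -> [20, 39, 11, -2, 22, -2]
Insert 11: shifted 2 elements -> [11, 20, 39, -2, 22, -2]
Insert -2: shifted 3 elements -> [-2, 11, 20, 39, 22, -2]
Insert 22: shifted 1 elements -> [-2, 11, 20, 22, 39, -2]
Insert -2: shifted 4 elements -> [-2, -2, 11, 20, 22, 39]


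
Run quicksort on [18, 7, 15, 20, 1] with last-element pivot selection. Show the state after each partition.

Partition 1: pivot=1 at index 0 -> [1, 7, 15, 20, 18]
Partition 2: pivot=18 at index 3 -> [1, 7, 15, 18, 20]
Partition 3: pivot=15 at index 2 -> [1, 7, 15, 18, 20]


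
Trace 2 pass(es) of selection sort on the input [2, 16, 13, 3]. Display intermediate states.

Pass 1: Select minimum 2 at index 0, swap -> [2, 16, 13, 3]
Pass 2: Select minimum 3 at index 3, swap -> [2, 3, 13, 16]


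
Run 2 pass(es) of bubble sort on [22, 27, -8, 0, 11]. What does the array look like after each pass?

After pass 1: [22, -8, 0, 11, 27] (3 swaps)
After pass 2: [-8, 0, 11, 22, 27] (3 swaps)
Total swaps: 6


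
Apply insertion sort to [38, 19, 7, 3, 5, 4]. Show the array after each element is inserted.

First element 38 is already 'sorted'
Insert 19: shifted 1 elements -> [19, 38, 7, 3, 5, 4]
Insert 7: shifted 2 elements -> [7, 19, 38, 3, 5, 4]
Insert 3: shifted 3 elements -> [3, 7, 19, 38, 5, 4]
Insert 5: shifted 3 elements -> [3, 5, 7, 19, 38, 4]
Insert 4: shifted 4 elements -> [3, 4, 5, 7, 19, 38]


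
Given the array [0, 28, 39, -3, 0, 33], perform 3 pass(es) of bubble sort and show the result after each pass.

After pass 1: [0, 28, -3, 0, 33, 39] (3 swaps)
After pass 2: [0, -3, 0, 28, 33, 39] (2 swaps)
After pass 3: [-3, 0, 0, 28, 33, 39] (1 swaps)
Total swaps: 6


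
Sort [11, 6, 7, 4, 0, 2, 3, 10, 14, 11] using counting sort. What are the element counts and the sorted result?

Count array: [1, 0, 1, 1, 1, 0, 1, 1, 0, 0, 1, 2, 0, 0, 1]
(count[i] = number of elements equal to i)
Cumulative count: [1, 1, 2, 3, 4, 4, 5, 6, 6, 6, 7, 9, 9, 9, 10]
Sorted: [0, 2, 3, 4, 6, 7, 10, 11, 11, 14]


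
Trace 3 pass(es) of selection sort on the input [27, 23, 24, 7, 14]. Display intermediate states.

Pass 1: Select minimum 7 at index 3, swap -> [7, 23, 24, 27, 14]
Pass 2: Select minimum 14 at index 4, swap -> [7, 14, 24, 27, 23]
Pass 3: Select minimum 23 at index 4, swap -> [7, 14, 23, 27, 24]


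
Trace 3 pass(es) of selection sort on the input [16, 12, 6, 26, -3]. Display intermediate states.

Pass 1: Select minimum -3 at index 4, swap -> [-3, 12, 6, 26, 16]
Pass 2: Select minimum 6 at index 2, swap -> [-3, 6, 12, 26, 16]
Pass 3: Select minimum 12 at index 2, swap -> [-3, 6, 12, 26, 16]


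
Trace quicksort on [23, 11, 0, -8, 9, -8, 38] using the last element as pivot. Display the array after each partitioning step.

Partition 1: pivot=38 at index 6 -> [23, 11, 0, -8, 9, -8, 38]
Partition 2: pivot=-8 at index 1 -> [-8, -8, 0, 23, 9, 11, 38]
Partition 3: pivot=11 at index 4 -> [-8, -8, 0, 9, 11, 23, 38]
Partition 4: pivot=9 at index 3 -> [-8, -8, 0, 9, 11, 23, 38]


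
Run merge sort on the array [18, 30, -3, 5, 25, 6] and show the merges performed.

Divide and conquer:
  Merge [30] + [-3] -> [-3, 30]
  Merge [18] + [-3, 30] -> [-3, 18, 30]
  Merge [25] + [6] -> [6, 25]
  Merge [5] + [6, 25] -> [5, 6, 25]
  Merge [-3, 18, 30] + [5, 6, 25] -> [-3, 5, 6, 18, 25, 30]


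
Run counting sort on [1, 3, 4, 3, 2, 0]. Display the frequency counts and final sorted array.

Count array: [1, 1, 1, 2, 1]
(count[i] = number of elements equal to i)
Cumulative count: [1, 2, 3, 5, 6]
Sorted: [0, 1, 2, 3, 3, 4]


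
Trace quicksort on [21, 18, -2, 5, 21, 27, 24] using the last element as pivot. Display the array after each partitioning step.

Partition 1: pivot=24 at index 5 -> [21, 18, -2, 5, 21, 24, 27]
Partition 2: pivot=21 at index 4 -> [21, 18, -2, 5, 21, 24, 27]
Partition 3: pivot=5 at index 1 -> [-2, 5, 21, 18, 21, 24, 27]
Partition 4: pivot=18 at index 2 -> [-2, 5, 18, 21, 21, 24, 27]


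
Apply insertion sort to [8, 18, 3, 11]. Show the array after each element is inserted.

First element 8 is already 'sorted'
Insert 18: shifted 0 elements -> [8, 18, 3, 11]
Insert 3: shifted 2 elements -> [3, 8, 18, 11]
Insert 11: shifted 1 elements -> [3, 8, 11, 18]


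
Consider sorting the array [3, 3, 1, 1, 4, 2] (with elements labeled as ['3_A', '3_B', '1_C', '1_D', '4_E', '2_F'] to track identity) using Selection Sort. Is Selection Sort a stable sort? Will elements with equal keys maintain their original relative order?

Trace Selection Sort on the labeled array (the key is the number; the letter only tracks identity):
  Pass 1: minimum of unsorted part is 1_C at index 2; swap it with 3_A at index 0 -> [1_C, 3_B, 3_A, 1_D, 4_E, 2_F]
  Pass 2: minimum of unsorted part is 1_D at index 3; swap it with 3_B at index 1 -> [1_C, 1_D, 3_A, 3_B, 4_E, 2_F]
  Pass 3: minimum of unsorted part is 2_F at index 5; swap it with 3_A at index 2 -> [1_C, 1_D, 2_F, 3_B, 4_E, 3_A]
  Pass 4: minimum 3_B is already at index 3; no swap -> [1_C, 1_D, 2_F, 3_B, 4_E, 3_A]
  Pass 5: minimum of unsorted part is 3_A at index 5; swap it with 4_E at index 4 -> [1_C, 1_D, 2_F, 3_B, 3_A, 4_E]
Final order: [1_C, 1_D, 2_F, 3_B, 3_A, 4_E]
Equal keys:
  value 1: originally 1_C, 1_D; after sorting 1_C, 1_D -> order preserved
  value 3: originally 3_A, 3_B; after sorting 3_B, 3_A -> order changed
Equal keys were reordered, so Selection Sort is not stable: the long-range swap that moves the minimum into place can carry an element past an equal key. (One such input is enough; an unstable sort may happen to preserve order on other inputs, but it gives no guarantee.)
Answer: Not stable


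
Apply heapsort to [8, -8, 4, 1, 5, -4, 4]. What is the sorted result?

Build heap: [8, 5, 4, 1, -8, -4, 4]
Extract 8: [5, 4, 4, 1, -8, -4, 8]
Extract 5: [4, 1, 4, -4, -8, 5, 8]
Extract 4: [4, 1, -8, -4, 4, 5, 8]
Extract 4: [1, -4, -8, 4, 4, 5, 8]
Extract 1: [-4, -8, 1, 4, 4, 5, 8]
Extract -4: [-8, -4, 1, 4, 4, 5, 8]


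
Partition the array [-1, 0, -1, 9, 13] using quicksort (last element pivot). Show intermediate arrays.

Partition 1: pivot=13 at index 4 -> [-1, 0, -1, 9, 13]
Partition 2: pivot=9 at index 3 -> [-1, 0, -1, 9, 13]
Partition 3: pivot=-1 at index 1 -> [-1, -1, 0, 9, 13]


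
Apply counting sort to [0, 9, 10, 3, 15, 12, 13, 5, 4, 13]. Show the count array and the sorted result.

Count array: [1, 0, 0, 1, 1, 1, 0, 0, 0, 1, 1, 0, 1, 2, 0, 1]
(count[i] = number of elements equal to i)
Cumulative count: [1, 1, 1, 2, 3, 4, 4, 4, 4, 5, 6, 6, 7, 9, 9, 10]
Sorted: [0, 3, 4, 5, 9, 10, 12, 13, 13, 15]


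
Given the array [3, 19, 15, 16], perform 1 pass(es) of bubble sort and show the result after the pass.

After pass 1: [3, 15, 16, 19] (2 swaps)
Total swaps: 2


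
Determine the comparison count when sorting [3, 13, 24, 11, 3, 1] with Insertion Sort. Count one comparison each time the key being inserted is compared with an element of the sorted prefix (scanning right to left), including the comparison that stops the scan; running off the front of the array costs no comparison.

Insert 13: 3 <= 13 (stop) = 1 comparison(s) -> [3, 13, 24, 11, 3, 1]
Insert 24: 13 <= 24 (stop) = 1 comparison(s) -> [3, 13, 24, 11, 3, 1]
Insert 11: 24 > 11 (shift), 13 > 11 (shift), 3 <= 11 (stop) = 3 comparison(s) -> [3, 11, 13, 24, 3, 1]
Insert 3: 24 > 3 (shift), 13 > 3 (shift), 11 > 3 (shift), 3 <= 3 (stop) = 4 comparison(s) -> [3, 3, 11, 13, 24, 1]
Insert 1: 24 > 1 (shift), 13 > 1 (shift), 11 > 1 (shift), 3 > 1 (shift), 3 > 1 (shift), reached front = 5 comparison(s) -> [1, 3, 3, 11, 13, 24]
Total comparisons: 1 + 1 + 3 + 4 + 5 = 14


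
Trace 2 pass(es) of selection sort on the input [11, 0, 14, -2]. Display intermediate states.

Pass 1: Select minimum -2 at index 3, swap -> [-2, 0, 14, 11]
Pass 2: Select minimum 0 at index 1, swap -> [-2, 0, 14, 11]


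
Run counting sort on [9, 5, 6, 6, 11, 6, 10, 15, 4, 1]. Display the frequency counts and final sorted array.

Count array: [0, 1, 0, 0, 1, 1, 3, 0, 0, 1, 1, 1, 0, 0, 0, 1]
(count[i] = number of elements equal to i)
Cumulative count: [0, 1, 1, 1, 2, 3, 6, 6, 6, 7, 8, 9, 9, 9, 9, 10]
Sorted: [1, 4, 5, 6, 6, 6, 9, 10, 11, 15]


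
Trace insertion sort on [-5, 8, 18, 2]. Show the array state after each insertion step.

First element -5 is already 'sorted'
Insert 8: shifted 0 elements -> [-5, 8, 18, 2]
Insert 18: shifted 0 elements -> [-5, 8, 18, 2]
Insert 2: shifted 2 elements -> [-5, 2, 8, 18]


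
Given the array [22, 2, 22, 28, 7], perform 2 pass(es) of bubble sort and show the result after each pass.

After pass 1: [2, 22, 22, 7, 28] (2 swaps)
After pass 2: [2, 22, 7, 22, 28] (1 swaps)
Total swaps: 3


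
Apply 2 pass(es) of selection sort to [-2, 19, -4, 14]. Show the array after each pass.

Pass 1: Select minimum -4 at index 2, swap -> [-4, 19, -2, 14]
Pass 2: Select minimum -2 at index 2, swap -> [-4, -2, 19, 14]


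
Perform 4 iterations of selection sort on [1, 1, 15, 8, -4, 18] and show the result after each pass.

Pass 1: Select minimum -4 at index 4, swap -> [-4, 1, 15, 8, 1, 18]
Pass 2: Select minimum 1 at index 1, swap -> [-4, 1, 15, 8, 1, 18]
Pass 3: Select minimum 1 at index 4, swap -> [-4, 1, 1, 8, 15, 18]
Pass 4: Select minimum 8 at index 3, swap -> [-4, 1, 1, 8, 15, 18]


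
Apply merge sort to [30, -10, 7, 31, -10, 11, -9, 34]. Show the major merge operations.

Divide and conquer:
  Merge [30] + [-10] -> [-10, 30]
  Merge [7] + [31] -> [7, 31]
  Merge [-10, 30] + [7, 31] -> [-10, 7, 30, 31]
  Merge [-10] + [11] -> [-10, 11]
  Merge [-9] + [34] -> [-9, 34]
  Merge [-10, 11] + [-9, 34] -> [-10, -9, 11, 34]
  Merge [-10, 7, 30, 31] + [-10, -9, 11, 34] -> [-10, -10, -9, 7, 11, 30, 31, 34]


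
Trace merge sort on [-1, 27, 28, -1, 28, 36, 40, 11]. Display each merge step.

Divide and conquer:
  Merge [-1] + [27] -> [-1, 27]
  Merge [28] + [-1] -> [-1, 28]
  Merge [-1, 27] + [-1, 28] -> [-1, -1, 27, 28]
  Merge [28] + [36] -> [28, 36]
  Merge [40] + [11] -> [11, 40]
  Merge [28, 36] + [11, 40] -> [11, 28, 36, 40]
  Merge [-1, -1, 27, 28] + [11, 28, 36, 40] -> [-1, -1, 11, 27, 28, 28, 36, 40]


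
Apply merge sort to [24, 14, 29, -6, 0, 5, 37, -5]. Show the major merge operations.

Divide and conquer:
  Merge [24] + [14] -> [14, 24]
  Merge [29] + [-6] -> [-6, 29]
  Merge [14, 24] + [-6, 29] -> [-6, 14, 24, 29]
  Merge [0] + [5] -> [0, 5]
  Merge [37] + [-5] -> [-5, 37]
  Merge [0, 5] + [-5, 37] -> [-5, 0, 5, 37]
  Merge [-6, 14, 24, 29] + [-5, 0, 5, 37] -> [-6, -5, 0, 5, 14, 24, 29, 37]


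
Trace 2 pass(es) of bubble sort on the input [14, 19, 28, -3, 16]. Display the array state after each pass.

After pass 1: [14, 19, -3, 16, 28] (2 swaps)
After pass 2: [14, -3, 16, 19, 28] (2 swaps)
Total swaps: 4


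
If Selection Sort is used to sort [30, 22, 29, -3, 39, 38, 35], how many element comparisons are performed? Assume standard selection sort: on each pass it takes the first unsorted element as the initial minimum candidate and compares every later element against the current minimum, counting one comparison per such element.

Pass 1: scan indices 1..6 for the minimum = 6 comparison(s); min is -3, place at index 0 -> [-3, 22, 29, 30, 39, 38, 35]
Pass 2: scan indices 2..6 for the minimum = 5 comparison(s); min is 22, place at index 1 -> [-3, 22, 29, 30, 39, 38, 35]
Pass 3: scan indices 3..6 for the minimum = 4 comparison(s); min is 29, place at index 2 -> [-3, 22, 29, 30, 39, 38, 35]
Pass 4: scan indices 4..6 for the minimum = 3 comparison(s); min is 30, place at index 3 -> [-3, 22, 29, 30, 39, 38, 35]
Pass 5: scan indices 5..6 for the minimum = 2 comparison(s); min is 35, place at index 4 -> [-3, 22, 29, 30, 35, 38, 39]
Pass 6: scan indices 6..6 for the minimum = 1 comparison(s); min is 38, place at index 5 -> [-3, 22, 29, 30, 35, 38, 39]
Selection sort always scans the whole unsorted suffix, so the count is (n-1) + (n-2) + ... + 1 = n(n-1)/2 = 7*6/2 = 21 regardless of the input order.
Total comparisons: 6 + 5 + 4 + 3 + 2 + 1 = 21


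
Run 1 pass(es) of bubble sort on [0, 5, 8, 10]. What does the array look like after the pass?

After pass 1: [0, 5, 8, 10] (0 swaps)
Total swaps: 0


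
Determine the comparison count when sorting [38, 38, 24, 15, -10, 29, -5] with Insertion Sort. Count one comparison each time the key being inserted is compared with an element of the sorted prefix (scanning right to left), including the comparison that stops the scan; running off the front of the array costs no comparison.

Insert 38: 38 <= 38 (stop) = 1 comparison(s) -> [38, 38, 24, 15, -10, 29, -5]
Insert 24: 38 > 24 (shift), 38 > 24 (shift), reached front = 2 comparison(s) -> [24, 38, 38, 15, -10, 29, -5]
Insert 15: 38 > 15 (shift), 38 > 15 (shift), 24 > 15 (shift), reached front = 3 comparison(s) -> [15, 24, 38, 38, -10, 29, -5]
Insert -10: 38 > -10 (shift), 38 > -10 (shift), 24 > -10 (shift), 15 > -10 (shift), reached front = 4 comparison(s) -> [-10, 15, 24, 38, 38, 29, -5]
Insert 29: 38 > 29 (shift), 38 > 29 (shift), 24 <= 29 (stop) = 3 comparison(s) -> [-10, 15, 24, 29, 38, 38, -5]
Insert -5: 38 > -5 (shift), 38 > -5 (shift), 29 > -5 (shift), 24 > -5 (shift), 15 > -5 (shift), -10 <= -5 (stop) = 6 comparison(s) -> [-10, -5, 15, 24, 29, 38, 38]
Total comparisons: 1 + 2 + 3 + 4 + 3 + 6 = 19


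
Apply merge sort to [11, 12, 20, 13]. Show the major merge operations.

Divide and conquer:
  Merge [11] + [12] -> [11, 12]
  Merge [20] + [13] -> [13, 20]
  Merge [11, 12] + [13, 20] -> [11, 12, 13, 20]


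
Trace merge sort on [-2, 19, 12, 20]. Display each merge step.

Divide and conquer:
  Merge [-2] + [19] -> [-2, 19]
  Merge [12] + [20] -> [12, 20]
  Merge [-2, 19] + [12, 20] -> [-2, 12, 19, 20]


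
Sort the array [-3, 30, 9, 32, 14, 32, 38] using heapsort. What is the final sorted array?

Build heap: [38, 32, 32, 30, 14, -3, 9]
Extract 38: [32, 30, 32, 9, 14, -3, 38]
Extract 32: [32, 30, -3, 9, 14, 32, 38]
Extract 32: [30, 14, -3, 9, 32, 32, 38]
Extract 30: [14, 9, -3, 30, 32, 32, 38]
Extract 14: [9, -3, 14, 30, 32, 32, 38]
Extract 9: [-3, 9, 14, 30, 32, 32, 38]


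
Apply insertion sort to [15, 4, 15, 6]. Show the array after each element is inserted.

First element 15 is already 'sorted'
Insert 4: shifted 1 elements -> [4, 15, 15, 6]
Insert 15: shifted 0 elements -> [4, 15, 15, 6]
Insert 6: shifted 2 elements -> [4, 6, 15, 15]


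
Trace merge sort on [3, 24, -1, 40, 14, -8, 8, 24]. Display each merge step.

Divide and conquer:
  Merge [3] + [24] -> [3, 24]
  Merge [-1] + [40] -> [-1, 40]
  Merge [3, 24] + [-1, 40] -> [-1, 3, 24, 40]
  Merge [14] + [-8] -> [-8, 14]
  Merge [8] + [24] -> [8, 24]
  Merge [-8, 14] + [8, 24] -> [-8, 8, 14, 24]
  Merge [-1, 3, 24, 40] + [-8, 8, 14, 24] -> [-8, -1, 3, 8, 14, 24, 24, 40]


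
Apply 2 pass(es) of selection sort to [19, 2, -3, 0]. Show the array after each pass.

Pass 1: Select minimum -3 at index 2, swap -> [-3, 2, 19, 0]
Pass 2: Select minimum 0 at index 3, swap -> [-3, 0, 19, 2]


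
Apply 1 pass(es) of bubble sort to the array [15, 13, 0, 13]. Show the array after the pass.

After pass 1: [13, 0, 13, 15] (3 swaps)
Total swaps: 3


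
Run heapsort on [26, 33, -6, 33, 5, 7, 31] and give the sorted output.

Build heap: [33, 33, 31, 26, 5, 7, -6]
Extract 33: [33, 26, 31, -6, 5, 7, 33]
Extract 33: [31, 26, 7, -6, 5, 33, 33]
Extract 31: [26, 5, 7, -6, 31, 33, 33]
Extract 26: [7, 5, -6, 26, 31, 33, 33]
Extract 7: [5, -6, 7, 26, 31, 33, 33]
Extract 5: [-6, 5, 7, 26, 31, 33, 33]


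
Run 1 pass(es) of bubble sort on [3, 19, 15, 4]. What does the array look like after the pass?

After pass 1: [3, 15, 4, 19] (2 swaps)
Total swaps: 2


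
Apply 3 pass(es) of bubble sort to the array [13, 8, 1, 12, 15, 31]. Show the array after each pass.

After pass 1: [8, 1, 12, 13, 15, 31] (3 swaps)
After pass 2: [1, 8, 12, 13, 15, 31] (1 swaps)
After pass 3: [1, 8, 12, 13, 15, 31] (0 swaps)
Total swaps: 4


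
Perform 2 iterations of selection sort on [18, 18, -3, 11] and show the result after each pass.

Pass 1: Select minimum -3 at index 2, swap -> [-3, 18, 18, 11]
Pass 2: Select minimum 11 at index 3, swap -> [-3, 11, 18, 18]


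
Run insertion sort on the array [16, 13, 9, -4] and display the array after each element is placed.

First element 16 is already 'sorted'
Insert 13: shifted 1 elements -> [13, 16, 9, -4]
Insert 9: shifted 2 elements -> [9, 13, 16, -4]
Insert -4: shifted 3 elements -> [-4, 9, 13, 16]


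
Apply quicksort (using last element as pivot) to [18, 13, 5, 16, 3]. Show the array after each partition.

Partition 1: pivot=3 at index 0 -> [3, 13, 5, 16, 18]
Partition 2: pivot=18 at index 4 -> [3, 13, 5, 16, 18]
Partition 3: pivot=16 at index 3 -> [3, 13, 5, 16, 18]
Partition 4: pivot=5 at index 1 -> [3, 5, 13, 16, 18]


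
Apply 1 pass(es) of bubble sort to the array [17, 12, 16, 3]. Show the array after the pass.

After pass 1: [12, 16, 3, 17] (3 swaps)
Total swaps: 3


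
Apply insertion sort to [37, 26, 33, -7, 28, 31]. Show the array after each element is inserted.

First element 37 is already 'sorted'
Insert 26: shifted 1 elements -> [26, 37, 33, -7, 28, 31]
Insert 33: shifted 1 elements -> [26, 33, 37, -7, 28, 31]
Insert -7: shifted 3 elements -> [-7, 26, 33, 37, 28, 31]
Insert 28: shifted 2 elements -> [-7, 26, 28, 33, 37, 31]
Insert 31: shifted 2 elements -> [-7, 26, 28, 31, 33, 37]


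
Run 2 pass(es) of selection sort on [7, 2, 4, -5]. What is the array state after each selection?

Pass 1: Select minimum -5 at index 3, swap -> [-5, 2, 4, 7]
Pass 2: Select minimum 2 at index 1, swap -> [-5, 2, 4, 7]


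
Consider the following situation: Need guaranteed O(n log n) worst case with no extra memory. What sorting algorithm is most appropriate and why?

Best choice: Heapsort
Reason: Heapsort is O(n log n) worst case and sorts in-place; quicksort can degrade to O(n^2)


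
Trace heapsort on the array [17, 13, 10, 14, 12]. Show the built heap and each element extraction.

Build heap: [17, 14, 10, 13, 12]
Extract 17: [14, 13, 10, 12, 17]
Extract 14: [13, 12, 10, 14, 17]
Extract 13: [12, 10, 13, 14, 17]
Extract 12: [10, 12, 13, 14, 17]


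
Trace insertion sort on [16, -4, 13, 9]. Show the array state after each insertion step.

First element 16 is already 'sorted'
Insert -4: shifted 1 elements -> [-4, 16, 13, 9]
Insert 13: shifted 1 elements -> [-4, 13, 16, 9]
Insert 9: shifted 2 elements -> [-4, 9, 13, 16]


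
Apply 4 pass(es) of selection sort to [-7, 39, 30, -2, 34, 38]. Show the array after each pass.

Pass 1: Select minimum -7 at index 0, swap -> [-7, 39, 30, -2, 34, 38]
Pass 2: Select minimum -2 at index 3, swap -> [-7, -2, 30, 39, 34, 38]
Pass 3: Select minimum 30 at index 2, swap -> [-7, -2, 30, 39, 34, 38]
Pass 4: Select minimum 34 at index 4, swap -> [-7, -2, 30, 34, 39, 38]


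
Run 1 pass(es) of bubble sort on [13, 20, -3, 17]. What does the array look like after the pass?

After pass 1: [13, -3, 17, 20] (2 swaps)
Total swaps: 2


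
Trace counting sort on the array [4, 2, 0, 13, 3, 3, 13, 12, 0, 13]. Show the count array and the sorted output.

Count array: [2, 0, 1, 2, 1, 0, 0, 0, 0, 0, 0, 0, 1, 3]
(count[i] = number of elements equal to i)
Cumulative count: [2, 2, 3, 5, 6, 6, 6, 6, 6, 6, 6, 6, 7, 10]
Sorted: [0, 0, 2, 3, 3, 4, 12, 13, 13, 13]


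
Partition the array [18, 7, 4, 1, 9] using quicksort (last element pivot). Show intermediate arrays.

Partition 1: pivot=9 at index 3 -> [7, 4, 1, 9, 18]
Partition 2: pivot=1 at index 0 -> [1, 4, 7, 9, 18]
Partition 3: pivot=7 at index 2 -> [1, 4, 7, 9, 18]


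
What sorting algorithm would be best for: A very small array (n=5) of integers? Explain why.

Best choice: Insertion sort
Reason: For tiny inputs the O(n^2) overhead is negligible and insertion sort has minimal constant factors


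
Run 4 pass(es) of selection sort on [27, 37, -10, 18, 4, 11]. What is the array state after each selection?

Pass 1: Select minimum -10 at index 2, swap -> [-10, 37, 27, 18, 4, 11]
Pass 2: Select minimum 4 at index 4, swap -> [-10, 4, 27, 18, 37, 11]
Pass 3: Select minimum 11 at index 5, swap -> [-10, 4, 11, 18, 37, 27]
Pass 4: Select minimum 18 at index 3, swap -> [-10, 4, 11, 18, 37, 27]


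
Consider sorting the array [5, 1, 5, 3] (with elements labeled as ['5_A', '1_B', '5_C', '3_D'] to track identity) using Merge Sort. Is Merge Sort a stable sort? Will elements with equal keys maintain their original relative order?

Trace Merge Sort on the labeled array (the key is the number; the letter only tracks identity):
  Merge [5_A] + [1_B] -> [1_B, 5_A]
  Merge [5_C] + [3_D] -> [3_D, 5_C]
  Merge [1_B, 5_A] + [3_D, 5_C] -> [1_B, 3_D, 5_A, 5_C]
Final order: [1_B, 3_D, 5_A, 5_C]
Equal keys:
  value 5: originally 5_A, 5_C; after sorting 5_A, 5_C -> order preserved
All equal keys kept their original relative order. Merge Sort is stable: when the heads of the two halves are equal the merge takes from the left half first.
Answer: Stable


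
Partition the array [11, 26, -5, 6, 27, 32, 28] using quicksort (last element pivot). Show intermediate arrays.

Partition 1: pivot=28 at index 5 -> [11, 26, -5, 6, 27, 28, 32]
Partition 2: pivot=27 at index 4 -> [11, 26, -5, 6, 27, 28, 32]
Partition 3: pivot=6 at index 1 -> [-5, 6, 11, 26, 27, 28, 32]
Partition 4: pivot=26 at index 3 -> [-5, 6, 11, 26, 27, 28, 32]


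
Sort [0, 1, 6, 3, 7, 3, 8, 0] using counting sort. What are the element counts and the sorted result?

Count array: [2, 1, 0, 2, 0, 0, 1, 1, 1]
(count[i] = number of elements equal to i)
Cumulative count: [2, 3, 3, 5, 5, 5, 6, 7, 8]
Sorted: [0, 0, 1, 3, 3, 6, 7, 8]


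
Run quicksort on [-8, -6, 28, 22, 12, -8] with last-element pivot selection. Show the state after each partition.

Partition 1: pivot=-8 at index 1 -> [-8, -8, 28, 22, 12, -6]
Partition 2: pivot=-6 at index 2 -> [-8, -8, -6, 22, 12, 28]
Partition 3: pivot=28 at index 5 -> [-8, -8, -6, 22, 12, 28]
Partition 4: pivot=12 at index 3 -> [-8, -8, -6, 12, 22, 28]


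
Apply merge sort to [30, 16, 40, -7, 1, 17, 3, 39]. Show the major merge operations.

Divide and conquer:
  Merge [30] + [16] -> [16, 30]
  Merge [40] + [-7] -> [-7, 40]
  Merge [16, 30] + [-7, 40] -> [-7, 16, 30, 40]
  Merge [1] + [17] -> [1, 17]
  Merge [3] + [39] -> [3, 39]
  Merge [1, 17] + [3, 39] -> [1, 3, 17, 39]
  Merge [-7, 16, 30, 40] + [1, 3, 17, 39] -> [-7, 1, 3, 16, 17, 30, 39, 40]


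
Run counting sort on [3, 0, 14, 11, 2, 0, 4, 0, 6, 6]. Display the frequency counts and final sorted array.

Count array: [3, 0, 1, 1, 1, 0, 2, 0, 0, 0, 0, 1, 0, 0, 1]
(count[i] = number of elements equal to i)
Cumulative count: [3, 3, 4, 5, 6, 6, 8, 8, 8, 8, 8, 9, 9, 9, 10]
Sorted: [0, 0, 0, 2, 3, 4, 6, 6, 11, 14]


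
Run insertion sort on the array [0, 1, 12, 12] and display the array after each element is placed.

First element 0 is already 'sorted'
Insert 1: shifted 0 elements -> [0, 1, 12, 12]
Insert 12: shifted 0 elements -> [0, 1, 12, 12]
Insert 12: shifted 0 elements -> [0, 1, 12, 12]


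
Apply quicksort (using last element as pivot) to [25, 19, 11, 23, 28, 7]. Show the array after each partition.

Partition 1: pivot=7 at index 0 -> [7, 19, 11, 23, 28, 25]
Partition 2: pivot=25 at index 4 -> [7, 19, 11, 23, 25, 28]
Partition 3: pivot=23 at index 3 -> [7, 19, 11, 23, 25, 28]
Partition 4: pivot=11 at index 1 -> [7, 11, 19, 23, 25, 28]


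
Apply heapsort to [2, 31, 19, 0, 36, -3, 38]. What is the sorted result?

Build heap: [38, 36, 19, 0, 31, -3, 2]
Extract 38: [36, 31, 19, 0, 2, -3, 38]
Extract 36: [31, 2, 19, 0, -3, 36, 38]
Extract 31: [19, 2, -3, 0, 31, 36, 38]
Extract 19: [2, 0, -3, 19, 31, 36, 38]
Extract 2: [0, -3, 2, 19, 31, 36, 38]
Extract 0: [-3, 0, 2, 19, 31, 36, 38]


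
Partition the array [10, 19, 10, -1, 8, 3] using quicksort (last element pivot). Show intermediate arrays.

Partition 1: pivot=3 at index 1 -> [-1, 3, 10, 10, 8, 19]
Partition 2: pivot=19 at index 5 -> [-1, 3, 10, 10, 8, 19]
Partition 3: pivot=8 at index 2 -> [-1, 3, 8, 10, 10, 19]
Partition 4: pivot=10 at index 4 -> [-1, 3, 8, 10, 10, 19]


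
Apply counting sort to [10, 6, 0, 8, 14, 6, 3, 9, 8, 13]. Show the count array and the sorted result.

Count array: [1, 0, 0, 1, 0, 0, 2, 0, 2, 1, 1, 0, 0, 1, 1]
(count[i] = number of elements equal to i)
Cumulative count: [1, 1, 1, 2, 2, 2, 4, 4, 6, 7, 8, 8, 8, 9, 10]
Sorted: [0, 3, 6, 6, 8, 8, 9, 10, 13, 14]


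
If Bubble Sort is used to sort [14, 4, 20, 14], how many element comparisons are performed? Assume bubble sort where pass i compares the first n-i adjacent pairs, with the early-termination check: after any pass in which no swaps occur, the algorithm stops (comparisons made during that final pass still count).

Pass 1: compare adjacent pairs (0,1)..(2,3) = 3 comparison(s), 2 swap(s) -> [4, 14, 14, 20]
Pass 2: compare adjacent pairs (0,1)..(1,2) = 2 comparison(s), 0 swap(s) -> [4, 14, 14, 20]
No swaps in this pass, so bubble sort stops here.
Total comparisons: 3 + 2 = 5


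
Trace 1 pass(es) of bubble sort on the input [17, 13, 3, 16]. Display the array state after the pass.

After pass 1: [13, 3, 16, 17] (3 swaps)
Total swaps: 3


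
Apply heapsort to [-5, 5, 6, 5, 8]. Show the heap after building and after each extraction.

Build heap: [8, 5, 6, -5, 5]
Extract 8: [6, 5, 5, -5, 8]
Extract 6: [5, -5, 5, 6, 8]
Extract 5: [5, -5, 5, 6, 8]
Extract 5: [-5, 5, 5, 6, 8]


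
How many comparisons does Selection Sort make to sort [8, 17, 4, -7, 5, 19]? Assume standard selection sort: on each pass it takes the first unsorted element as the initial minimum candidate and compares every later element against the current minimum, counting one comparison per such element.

Pass 1: scan indices 1..5 for the minimum = 5 comparison(s); min is -7, place at index 0 -> [-7, 17, 4, 8, 5, 19]
Pass 2: scan indices 2..5 for the minimum = 4 comparison(s); min is 4, place at index 1 -> [-7, 4, 17, 8, 5, 19]
Pass 3: scan indices 3..5 for the minimum = 3 comparison(s); min is 5, place at index 2 -> [-7, 4, 5, 8, 17, 19]
Pass 4: scan indices 4..5 for the minimum = 2 comparison(s); min is 8, place at index 3 -> [-7, 4, 5, 8, 17, 19]
Pass 5: scan indices 5..5 for the minimum = 1 comparison(s); min is 17, place at index 4 -> [-7, 4, 5, 8, 17, 19]
Selection sort always scans the whole unsorted suffix, so the count is (n-1) + (n-2) + ... + 1 = n(n-1)/2 = 6*5/2 = 15 regardless of the input order.
Total comparisons: 5 + 4 + 3 + 2 + 1 = 15


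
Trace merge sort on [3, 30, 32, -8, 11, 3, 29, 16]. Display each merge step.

Divide and conquer:
  Merge [3] + [30] -> [3, 30]
  Merge [32] + [-8] -> [-8, 32]
  Merge [3, 30] + [-8, 32] -> [-8, 3, 30, 32]
  Merge [11] + [3] -> [3, 11]
  Merge [29] + [16] -> [16, 29]
  Merge [3, 11] + [16, 29] -> [3, 11, 16, 29]
  Merge [-8, 3, 30, 32] + [3, 11, 16, 29] -> [-8, 3, 3, 11, 16, 29, 30, 32]


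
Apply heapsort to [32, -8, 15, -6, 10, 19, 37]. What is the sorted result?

Build heap: [37, 10, 32, -6, -8, 19, 15]
Extract 37: [32, 10, 19, -6, -8, 15, 37]
Extract 32: [19, 10, 15, -6, -8, 32, 37]
Extract 19: [15, 10, -8, -6, 19, 32, 37]
Extract 15: [10, -6, -8, 15, 19, 32, 37]
Extract 10: [-6, -8, 10, 15, 19, 32, 37]
Extract -6: [-8, -6, 10, 15, 19, 32, 37]


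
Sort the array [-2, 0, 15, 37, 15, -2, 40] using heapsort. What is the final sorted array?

Build heap: [40, 37, 15, 0, 15, -2, -2]
Extract 40: [37, 15, 15, 0, -2, -2, 40]
Extract 37: [15, 0, 15, -2, -2, 37, 40]
Extract 15: [15, 0, -2, -2, 15, 37, 40]
Extract 15: [0, -2, -2, 15, 15, 37, 40]
Extract 0: [-2, -2, 0, 15, 15, 37, 40]
Extract -2: [-2, -2, 0, 15, 15, 37, 40]


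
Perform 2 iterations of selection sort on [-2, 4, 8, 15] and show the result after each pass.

Pass 1: Select minimum -2 at index 0, swap -> [-2, 4, 8, 15]
Pass 2: Select minimum 4 at index 1, swap -> [-2, 4, 8, 15]


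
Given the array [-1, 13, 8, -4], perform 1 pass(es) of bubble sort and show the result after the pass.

After pass 1: [-1, 8, -4, 13] (2 swaps)
Total swaps: 2


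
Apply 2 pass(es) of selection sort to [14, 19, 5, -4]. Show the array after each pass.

Pass 1: Select minimum -4 at index 3, swap -> [-4, 19, 5, 14]
Pass 2: Select minimum 5 at index 2, swap -> [-4, 5, 19, 14]


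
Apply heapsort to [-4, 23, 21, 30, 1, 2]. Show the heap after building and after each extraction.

Build heap: [30, 23, 21, -4, 1, 2]
Extract 30: [23, 2, 21, -4, 1, 30]
Extract 23: [21, 2, 1, -4, 23, 30]
Extract 21: [2, -4, 1, 21, 23, 30]
Extract 2: [1, -4, 2, 21, 23, 30]
Extract 1: [-4, 1, 2, 21, 23, 30]
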